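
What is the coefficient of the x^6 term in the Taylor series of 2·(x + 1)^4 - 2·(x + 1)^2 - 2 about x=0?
Expand to order 6: 2·(x + 1)^4 - 2·(x + 1)^2 - 2 = 2·x^4 + 8·x^3 + 10·x^2 + 4·x - 2 + O(x^7).
The coefficient of x^6 is 0.

Final answer: 0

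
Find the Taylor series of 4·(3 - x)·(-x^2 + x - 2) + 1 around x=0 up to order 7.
4·x^3 - 16·x^2 + 20·x - 23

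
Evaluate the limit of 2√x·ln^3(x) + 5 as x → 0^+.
The product is a 0·∞ indeterminate form at x → 0⁺.
Rewrite the product as 2·ln^3(x) / x^(-1/2) and apply L'Hôpital, or use the standard hierarchy x^(-1/2) ≫ |ln x|^3 as x → 0⁺.
The indeterminate product → 0, so the limit = 5.

Final answer: 5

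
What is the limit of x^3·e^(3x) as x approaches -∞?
This is a 0·∞ indeterminate form at x → -∞.
Rewrite the product as x^3 / e^(-3x) (an ∞/∞ form) and apply L'Hôpital, or use the standard hierarchy e^(3|x|) ≫ |x^3| as x → -∞.
The indeterminate product → 0, so the limit = 0.

Final answer: 0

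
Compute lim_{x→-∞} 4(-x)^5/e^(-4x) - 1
The quotient is an ∞/∞ indeterminate form as x → -∞.
Compare growth rates of the dominant terms (exponentials ≫ polynomials ≫ logarithms), or apply L'Hôpital's rule; the quotient → 0.
Adding the constant: 0 - 1 = -1. Limit = -1.

Final answer: -1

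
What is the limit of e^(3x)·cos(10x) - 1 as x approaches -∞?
Evaluate the dominant behaviour as x → -∞; each term tends to a finite value or vanishes.
Limit = -1.

Final answer: -1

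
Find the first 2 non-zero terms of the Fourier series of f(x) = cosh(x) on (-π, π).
-cos(x)·sinh(π)/π + sinh(π)/π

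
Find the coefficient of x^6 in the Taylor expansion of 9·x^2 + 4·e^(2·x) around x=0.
Expand to order 6: 9·x^2 + 4·e^(2·x) = 16·x^6/45 + 16·x^5/15 + 8·x^4/3 + 16·x^3/3 + 17·x^2 + 8·x + 4 + O(x^7).
The coefficient of x^6 is 16/45.

Final answer: 16/45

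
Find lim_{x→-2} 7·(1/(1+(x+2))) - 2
Direct substitution at x = -2 gives 5.

Final answer: 5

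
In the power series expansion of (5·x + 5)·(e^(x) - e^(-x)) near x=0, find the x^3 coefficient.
Expand to order 3: (5·x + 5)·(e^(x) - e^(-x)) = 5·x^3/3 + 10·x^2 + 10·x + O(x^4).
The coefficient of x^3 is 5/3.

Final answer: 5/3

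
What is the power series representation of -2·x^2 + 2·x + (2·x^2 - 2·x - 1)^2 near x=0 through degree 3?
-8·x^3 - 2·x^2 + 6·x + 1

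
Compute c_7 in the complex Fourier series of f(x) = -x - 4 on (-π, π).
Compute the real Fourier coefficients first: a_7 = 0, b_7 = -2/7.
Then c_7 = (a_7 − i·b_7)/2 = i/7.

Final answer: i/7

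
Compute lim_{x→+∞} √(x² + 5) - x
This is an ∞ − ∞ indeterminate form.
Multiply and divide by the conjugate √(x²+5) + x; the x² terms cancel, leaving 5/(√(x²+5)+x) → 0.
Limit = 0.

Final answer: 0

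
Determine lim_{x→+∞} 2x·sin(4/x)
As x → +∞: let u = 4/x → 0⁺; then 2·x·sin(4/x) = 2·4·sin(u)/u → 2·4·1 = 8.
Limit = 8.

Final answer: 8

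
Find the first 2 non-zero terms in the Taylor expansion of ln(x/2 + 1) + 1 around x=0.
x/2 + 1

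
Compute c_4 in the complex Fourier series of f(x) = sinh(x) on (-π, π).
Compute the real Fourier coefficients first: a_4 = 0, b_4 = -8·sinh(π)/(17·π).
Then c_4 = (a_4 − i·b_4)/2 = 4·i·sinh(π)/(17·π).

Final answer: 4·i·sinh(π)/(17·π)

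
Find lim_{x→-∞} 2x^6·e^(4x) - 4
The product is a 0·∞ indeterminate form at x → -∞.
Rewrite the product as 2x^6 / e^(-4x) (an ∞/∞ form) and apply L'Hôpital, or use the standard hierarchy e^(4|x|) ≫ |x^6| as x → -∞.
The indeterminate product → 0, so the limit = -4.

Final answer: -4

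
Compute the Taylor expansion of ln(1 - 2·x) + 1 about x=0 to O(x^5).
-4·x^4 - 8·x^3/3 - 2·x^2 - 2·x + 1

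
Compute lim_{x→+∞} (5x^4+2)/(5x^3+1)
This is an ∞/∞ indeterminate form as x → +∞.
Divide numerator and denominator by x^4 and let the lower-order terms vanish; the numerator's degree 4 exceeds the denominator's degree 3, so the quotient diverges.
Limit = ∞.

Final answer: ∞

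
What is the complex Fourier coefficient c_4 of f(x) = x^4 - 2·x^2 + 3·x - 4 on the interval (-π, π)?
Compute the real Fourier coefficients first: a_4 = -11/16 + π^2/2, b_4 = -3/2.
Then c_4 = (a_4 − i·b_4)/2 = -11/32 + π^2/4 + 3·i/4.

Final answer: -11/32 + π^2/4 + 3·i/4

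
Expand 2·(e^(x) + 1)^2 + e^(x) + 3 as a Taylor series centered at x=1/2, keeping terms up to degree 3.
5 + 2·e + 5·e^(1/2) + (5·e^(1/2) + 4·e)·(x - 1/2) + (5·e^(1/2) + 23·e + 8·e^(5/2) + 39·e^(3/2) + 29·e^(2))·(x - 1/2)^2/(2 + 2·e^(3/2) + 6·e^(1/2) + 6·e) + (5·e^(1/2) + 31·e + 16·e^(5/2) + 63·e^(3/2) + 53·e^(2))·(x - 1/2)^3/(6 + 6·e^(3/2) + 18·e^(1/2) + 18·e)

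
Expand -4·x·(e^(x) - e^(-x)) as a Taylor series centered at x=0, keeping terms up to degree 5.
-4·x^4/3 - 8·x^2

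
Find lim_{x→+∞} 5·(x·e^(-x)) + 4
Evaluate the dominant behaviour as x → +∞; each term tends to a finite value or vanishes.
Limit = 4.

Final answer: 4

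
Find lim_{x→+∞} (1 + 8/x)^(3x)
As x → +∞: write (1 + 8/x)^(3x) = ((1 + 8/x)^x)^3 → (e^8)^3 = e^24.
Limit = e^(24).

Final answer: e^(24)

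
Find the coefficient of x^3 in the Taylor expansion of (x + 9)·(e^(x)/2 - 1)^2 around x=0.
Expand to order 3: (x + 9)·(e^(x)/2 - 1)^2 = 3·x^3/2 - x^2/2 - 17·x/4 + 9/4 + O(x^4).
The coefficient of x^3 is 3/2.

Final answer: 3/2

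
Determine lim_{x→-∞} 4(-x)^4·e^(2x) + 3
The product is a 0·∞ indeterminate form at x → -∞.
Rewrite the product as 4(-x)^4 / e^(-2x) (an ∞/∞ form) and apply L'Hôpital, or use the standard hierarchy e^(2|x|) ≫ |(-x)^4| as x → -∞.
The indeterminate product → 0, so the limit = 3.

Final answer: 3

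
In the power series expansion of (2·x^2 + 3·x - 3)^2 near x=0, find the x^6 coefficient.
Expand to order 6: (2·x^2 + 3·x - 3)^2 = 4·x^4 + 12·x^3 - 3·x^2 - 18·x + 9 + O(x^7).
The coefficient of x^6 is 0.

Final answer: 0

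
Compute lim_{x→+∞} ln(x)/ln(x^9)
This is an ∞/∞ indeterminate form as x → +∞.
Write ln(x^9) = 9·ln(x), reducing the quotient to 1/9.
Limit = 1/9.

Final answer: 1/9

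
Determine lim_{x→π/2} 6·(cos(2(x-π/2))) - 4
Direct substitution at x = π/2 gives 2.

Final answer: 2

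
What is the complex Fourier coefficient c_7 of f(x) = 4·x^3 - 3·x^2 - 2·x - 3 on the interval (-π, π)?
Compute the real Fourier coefficients first: a_7 = 12/49, b_7 = -244/343 + 8·π^2/7.
Then c_7 = (a_7 − i·b_7)/2 = 6/49 - 4·i·π^2/7 + 122·i/343.

Final answer: 6/49 - 4·i·π^2/7 + 122·i/343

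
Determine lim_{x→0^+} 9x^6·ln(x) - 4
The product is a 0·∞ indeterminate form at x → 0⁺.
Rewrite the product as 9·ln(x) / x^(-6) and apply L'Hôpital, or use the standard hierarchy x^(-6) ≫ |ln x| as x → 0⁺.
The indeterminate product → 0, so the limit = -4.

Final answer: -4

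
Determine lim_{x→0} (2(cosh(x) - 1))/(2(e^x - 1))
Both numerator and denominator → 0 as x → 0; this is a 0/0 indeterminate form.
Expand each to leading order near x = 0: numerator ~ x^2, denominator ~ 2·x.
The limit of the ratio is 0.

Final answer: 0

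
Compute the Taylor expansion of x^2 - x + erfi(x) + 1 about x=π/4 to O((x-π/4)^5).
-π/4 + π^2/16 + 1 + erfi(π/4) + (-2·√(π) + π^(3/2) + 4·e^(π^2/16))·(x - π/4)/(2·√(π)) + (1 + √(π)·e^(π^2/16)/2)·(x - π/4)^2 + (8·e^(π^2/16) + π^2·e^(π^2/16))·(x - π/4)^3/(12·√(π)) + (π^(5/2)·e^(π^2/16)/96 + √(π)·e^(π^2/16)/4)·(x - π/4)^4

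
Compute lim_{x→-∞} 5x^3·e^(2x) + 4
The product is a 0·∞ indeterminate form at x → -∞.
Rewrite the product as 5x^3 / e^(-2x) (an ∞/∞ form) and apply L'Hôpital, or use the standard hierarchy e^(2|x|) ≫ |x^3| as x → -∞.
The indeterminate product → 0, so the limit = 4.

Final answer: 4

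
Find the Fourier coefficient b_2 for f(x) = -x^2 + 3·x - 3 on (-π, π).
b_2 = (1/π) ∫_{-π}^{π} f(x)·sin(2x) dx.
Evaluate the integral (use parity and integration by parts as needed): b_2 = -3.

Final answer: -3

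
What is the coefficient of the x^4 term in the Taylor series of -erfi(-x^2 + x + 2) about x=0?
Expand to order 4: -erfi(-x^2 + x + 2) = 20·x^4·e^(4)/(3·√(π)) + 2·x^3·e^(4)/√(π) - 2·x^2·e^(4)/√(π) - 2·x·e^(4)/√(π) - erfi(2) + O(x^5).
The coefficient of x^4 is 20·e^(4)/(3·√(π)).

Final answer: 20·e^(4)/(3·√(π))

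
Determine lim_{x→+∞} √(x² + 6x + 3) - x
As x → +∞: multiply by the conjugate to get (6x+3)/(√(x²+6x+3)+x); the denominator ~ 2x, so the limit is 6/2 = 3.
Limit = 3.

Final answer: 3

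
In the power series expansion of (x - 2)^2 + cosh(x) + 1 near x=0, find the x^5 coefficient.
Expand to order 5: (x - 2)^2 + cosh(x) + 1 = x^4/24 + 3·x^2/2 - 4·x + 6 + O(x^6).
The coefficient of x^5 is 0.

Final answer: 0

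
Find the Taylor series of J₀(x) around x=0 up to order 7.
-x^6/2304 + x^4/64 - x^2/4 + 1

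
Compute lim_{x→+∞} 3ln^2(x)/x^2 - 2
The quotient is an ∞/∞ indeterminate form as x → +∞.
The polynomial denominator x^2 dominates the logarithmic numerator (any positive power of x ≫ ln^2(x) as x → ∞), so the quotient → 0.
Adding the constant: 0 - 2 = -2. Limit = -2.

Final answer: -2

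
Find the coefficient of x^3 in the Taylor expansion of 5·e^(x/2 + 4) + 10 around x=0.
Expand to order 3: 5·e^(x/2 + 4) + 10 = 5·x^3·e^(4)/48 + 5·x^2·e^(4)/8 + 5·x·e^(4)/2 + 10 + 5·e^(4) + O(x^4).
The coefficient of x^3 is 5·e^(4)/48.

Final answer: 5·e^(4)/48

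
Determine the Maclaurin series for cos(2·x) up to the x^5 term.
2·x^4/3 - 2·x^2 + 1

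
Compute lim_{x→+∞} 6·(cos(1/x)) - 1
Evaluate the dominant behaviour as x → +∞; each term tends to a finite value or vanishes.
Limit = 5.

Final answer: 5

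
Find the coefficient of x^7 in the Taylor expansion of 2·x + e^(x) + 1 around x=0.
Expand to order 7: 2·x + e^(x) + 1 = x^7/5040 + x^6/720 + x^5/120 + x^4/24 + x^3/6 + x^2/2 + 3·x + 2 + O(x^8).
The coefficient of x^7 is 1/5040.

Final answer: 1/5040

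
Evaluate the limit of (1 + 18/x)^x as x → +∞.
As x → +∞: this is the defining limit (1 + 18/x)^x → e^18.
Limit = e^(18).

Final answer: e^(18)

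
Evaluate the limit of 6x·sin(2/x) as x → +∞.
As x → +∞: let u = 2/x → 0⁺; then 6·x·sin(2/x) = 6·2·sin(u)/u → 6·2·1 = 12.
Limit = 12.

Final answer: 12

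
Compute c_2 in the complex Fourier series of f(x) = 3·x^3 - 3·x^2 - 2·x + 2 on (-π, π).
Compute the real Fourier coefficients first: a_2 = -3, b_2 = 13/2 - 3·π^2.
Then c_2 = (a_2 − i·b_2)/2 = -3/2 - 13·i/4 + 3·i·π^2/2.

Final answer: -3/2 - 13·i/4 + 3·i·π^2/2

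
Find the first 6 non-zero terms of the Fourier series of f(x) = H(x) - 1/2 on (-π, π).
2·sin(x)/π + 2·sin(3·x)/(3·π) + 2·sin(5·x)/(5·π) + 2·sin(7·x)/(7·π) + 2·sin(9·x)/(9·π) + 2·sin(11·x)/(11·π)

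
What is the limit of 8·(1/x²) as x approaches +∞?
Evaluate the dominant behaviour as x → +∞; each term tends to a finite value or vanishes.
Limit = 0.

Final answer: 0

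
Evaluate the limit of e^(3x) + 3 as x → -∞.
Evaluate the dominant behaviour as x → -∞; each term tends to a finite value or vanishes.
Limit = 3.

Final answer: 3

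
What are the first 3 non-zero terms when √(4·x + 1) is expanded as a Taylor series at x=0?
-2·x^2 + 2·x + 1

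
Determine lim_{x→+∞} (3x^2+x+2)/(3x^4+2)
This is an ∞/∞ indeterminate form as x → +∞.
Divide numerator and denominator by x^4 and let the lower-order terms vanish; the numerator's degree 2 is below the denominator's degree 4, so the quotient → 0.
Limit = 0.

Final answer: 0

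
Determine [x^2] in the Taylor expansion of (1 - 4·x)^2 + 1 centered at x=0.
Expand to order 2: (1 - 4·x)^2 + 1 = 16·x^2 - 8·x + 2 + O(x^3).
The coefficient of x^2 is 16.

Final answer: 16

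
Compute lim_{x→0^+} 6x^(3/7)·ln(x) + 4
The product is a 0·∞ indeterminate form at x → 0⁺.
Rewrite the product as 6·ln(x) / x^(-3/7) and apply L'Hôpital, or use the standard hierarchy x^(-3/7) ≫ |ln x| as x → 0⁺.
The indeterminate product → 0, so the limit = 4.

Final answer: 4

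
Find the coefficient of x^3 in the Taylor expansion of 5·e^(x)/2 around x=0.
Expand to order 3: 5·e^(x)/2 = 5·x^3/12 + 5·x^2/4 + 5·x/2 + 5/2 + O(x^4).
The coefficient of x^3 is 5/12.

Final answer: 5/12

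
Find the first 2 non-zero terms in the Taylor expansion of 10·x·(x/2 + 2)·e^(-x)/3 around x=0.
-5·x^2 + 20·x/3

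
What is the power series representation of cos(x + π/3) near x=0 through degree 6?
-x^6/1440 - √(3)·x^5/240 + x^4/48 + √(3)·x^3/12 - x^2/4 - √(3)·x/2 + 1/2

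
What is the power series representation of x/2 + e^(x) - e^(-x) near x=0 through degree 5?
x^5/60 + x^3/3 + 5·x/2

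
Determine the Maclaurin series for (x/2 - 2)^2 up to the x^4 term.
x^2/4 - 2·x + 4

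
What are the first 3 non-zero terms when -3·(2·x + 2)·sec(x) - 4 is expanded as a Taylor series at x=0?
-3·x^2 - 6·x - 10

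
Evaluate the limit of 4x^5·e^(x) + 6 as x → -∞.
The product is a 0·∞ indeterminate form at x → -∞.
Rewrite the product as 4x^5 / e^(-x) (an ∞/∞ form) and apply L'Hôpital, or use the standard hierarchy e^(|x|) ≫ |x^5| as x → -∞.
The indeterminate product → 0, so the limit = 6.

Final answer: 6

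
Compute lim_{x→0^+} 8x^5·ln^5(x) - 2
The product is a 0·∞ indeterminate form at x → 0⁺.
Rewrite the product as 8·ln^5(x) / x^(-5) and apply L'Hôpital, or use the standard hierarchy x^(-5) ≫ |ln x|^5 as x → 0⁺.
The indeterminate product → 0, so the limit = -2.

Final answer: -2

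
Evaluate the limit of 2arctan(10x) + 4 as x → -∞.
Evaluate the dominant behaviour as x → -∞; each term tends to a finite value or vanishes.
Limit = 4 - π.

Final answer: 4 - π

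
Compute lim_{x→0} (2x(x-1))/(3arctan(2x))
Both numerator and denominator → 0 as x → 0; this is a 0/0 indeterminate form.
Expand each to leading order near x = 0: numerator ~ -2·x, denominator ~ 6·x.
The limit of the ratio is -1/3.

Final answer: -1/3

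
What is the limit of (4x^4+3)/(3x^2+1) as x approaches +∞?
This is an ∞/∞ indeterminate form as x → +∞.
Divide numerator and denominator by x^4 and let the lower-order terms vanish; the numerator's degree 4 exceeds the denominator's degree 2, so the quotient diverges.
Limit = ∞.

Final answer: ∞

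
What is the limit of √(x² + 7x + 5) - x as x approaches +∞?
This is an ∞ − ∞ indeterminate form.
Multiply and divide by the conjugate √(x²+7x + 5) + x; the x² terms cancel, leaving (7x + 5)/(√(x²+7x + 5)+x) → 7/2.
Limit = 7/2.

Final answer: 7/2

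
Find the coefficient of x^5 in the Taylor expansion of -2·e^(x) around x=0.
Expand to order 5: -2·e^(x) = -x^5/60 - x^4/12 - x^3/3 - x^2 - 2·x - 2 + O(x^6).
The coefficient of x^5 is -1/60.

Final answer: -1/60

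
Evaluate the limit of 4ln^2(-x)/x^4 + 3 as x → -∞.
The quotient is an ∞/∞ indeterminate form as x → -∞.
Compare growth rates of the dominant terms (exponentials ≫ polynomials ≫ logarithms), or apply L'Hôpital's rule; the quotient → 0.
Adding the constant: 0 + 3 = 3. Limit = 3.

Final answer: 3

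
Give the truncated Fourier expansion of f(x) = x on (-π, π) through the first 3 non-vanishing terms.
2·sin(x) - sin(2·x) + 2·sin(3·x)/3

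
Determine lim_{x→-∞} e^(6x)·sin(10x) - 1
Evaluate the dominant behaviour as x → -∞; each term tends to a finite value or vanishes.
Limit = -1.

Final answer: -1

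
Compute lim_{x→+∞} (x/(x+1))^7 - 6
As x → +∞: x/(x+1) = 1/(1 + 1/x) → 1, and the 7th power of a limit-1 base also → 1; with the additive constant, 1 - 6 = -5.
Limit = -5.

Final answer: -5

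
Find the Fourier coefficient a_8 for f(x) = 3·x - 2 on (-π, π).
a_8 = (1/π) ∫_{-π}^{π} f(x)·cos(8x) dx.
Evaluate the integral (use parity and integration by parts as needed): a_8 = 0.

Final answer: 0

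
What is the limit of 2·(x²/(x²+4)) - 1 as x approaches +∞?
Evaluate the dominant behaviour as x → +∞; each term tends to a finite value or vanishes.
Limit = 1.

Final answer: 1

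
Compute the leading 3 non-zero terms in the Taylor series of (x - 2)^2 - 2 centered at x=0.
x^2 - 4·x + 2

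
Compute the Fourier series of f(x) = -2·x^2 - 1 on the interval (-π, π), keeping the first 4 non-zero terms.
8·cos(x) - 2·cos(2·x) + 8·cos(3·x)/9 - 2·π^2/3 - 1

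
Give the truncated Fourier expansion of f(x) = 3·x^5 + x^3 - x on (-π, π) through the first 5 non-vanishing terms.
(-118·π^2 + 6·π^4 + 706)·sin(x) + (-3·π^4 - 20 + 14·π^2)·sin(2·x) + (-34·π^2/9 + 50/27 + 2·π^4)·sin(3·x) + (-3·π^4/2 - 1/64 + 11·π^2/8)·sin(4·x) + (-14·π^2/25 - 166/625 + 6·π^4/5)·sin(5·x)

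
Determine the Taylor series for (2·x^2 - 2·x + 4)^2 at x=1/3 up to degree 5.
1024/81 - 128·(x - 1/3)/27 + 44·(x - 1/3)^2/3 - 8·(x - 1/3)^3/3 + 4·(x - 1/3)^4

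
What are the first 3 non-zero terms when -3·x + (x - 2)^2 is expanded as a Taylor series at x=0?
x^2 - 7·x + 4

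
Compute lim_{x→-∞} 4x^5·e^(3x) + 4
The product is a 0·∞ indeterminate form at x → -∞.
Rewrite the product as 4x^5 / e^(-3x) (an ∞/∞ form) and apply L'Hôpital, or use the standard hierarchy e^(3|x|) ≫ |x^5| as x → -∞.
The indeterminate product → 0, so the limit = 4.

Final answer: 4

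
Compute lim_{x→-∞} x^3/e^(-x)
This is an ∞/∞ indeterminate form as x → -∞.
Compare growth rates of the dominant terms (exponentials ≫ polynomials ≫ logarithms), or apply L'Hôpital's rule; the quotient → 0.
Limit = 0.

Final answer: 0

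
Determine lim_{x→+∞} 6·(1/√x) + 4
Evaluate the dominant behaviour as x → +∞; each term tends to a finite value or vanishes.
Limit = 4.

Final answer: 4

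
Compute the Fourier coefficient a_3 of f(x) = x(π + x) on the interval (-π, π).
a_3 = (1/π) ∫_{-π}^{π} f(x)·cos(3x) dx.
Evaluate the integral (use parity and integration by parts as needed): a_3 = -4/9.

Final answer: -4/9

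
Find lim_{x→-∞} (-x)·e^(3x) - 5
The product is a 0·∞ indeterminate form at x → -∞.
Rewrite the product as (-x) / e^(-3x) (an ∞/∞ form) and apply L'Hôpital, or use the standard hierarchy e^(3|x|) ≫ |(-x)| as x → -∞.
The indeterminate product → 0, so the limit = -5.

Final answer: -5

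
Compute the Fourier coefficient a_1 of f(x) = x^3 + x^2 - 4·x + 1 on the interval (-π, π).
a_1 = (1/π) ∫_{-π}^{π} f(x)·cos(1x) dx.
Evaluate the integral (use parity and integration by parts as needed): a_1 = -4.

Final answer: -4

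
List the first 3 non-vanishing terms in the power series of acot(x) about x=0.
x^3/3 - x + π/2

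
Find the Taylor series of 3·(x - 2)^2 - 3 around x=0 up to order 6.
3·x^2 - 12·x + 9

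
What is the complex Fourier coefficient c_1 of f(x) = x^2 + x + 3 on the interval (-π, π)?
Compute the real Fourier coefficients first: a_1 = -4, b_1 = 2.
Then c_1 = (a_1 − i·b_1)/2 = -2 - i.

Final answer: -2 - i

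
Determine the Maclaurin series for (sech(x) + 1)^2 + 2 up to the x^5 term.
13·x^4/12 - 2·x^2 + 6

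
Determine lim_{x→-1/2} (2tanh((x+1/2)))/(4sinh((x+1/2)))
Both numerator and denominator → 0 as x → -1/2; this is a 0/0 indeterminate form.
Expand each to leading order near x = -1/2: numerator ~ 2·(x + 1/2), denominator ~ 4·(x + 1/2).
The limit of the ratio is 1/2.

Final answer: 1/2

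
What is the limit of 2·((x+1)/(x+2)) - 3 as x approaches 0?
Direct substitution at x = 0 gives -2.

Final answer: -2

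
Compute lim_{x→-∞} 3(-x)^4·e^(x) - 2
The product is a 0·∞ indeterminate form at x → -∞.
Rewrite the product as 3(-x)^4 / e^(-x) (an ∞/∞ form) and apply L'Hôpital, or use the standard hierarchy e^(|x|) ≫ |(-x)^4| as x → -∞.
The indeterminate product → 0, so the limit = -2.

Final answer: -2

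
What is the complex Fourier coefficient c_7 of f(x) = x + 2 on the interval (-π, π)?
Compute the real Fourier coefficients first: a_7 = 0, b_7 = 2/7.
Then c_7 = (a_7 − i·b_7)/2 = -i/7.

Final answer: -i/7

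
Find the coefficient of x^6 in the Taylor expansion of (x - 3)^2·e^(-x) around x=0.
Expand to order 6: (x - 3)^2·e^(-x) = 5·x^6/48 - 59·x^5/120 + 15·x^4/8 - 11·x^3/2 + 23·x^2/2 - 15·x + 9 + O(x^7).
The coefficient of x^6 is 5/48.

Final answer: 5/48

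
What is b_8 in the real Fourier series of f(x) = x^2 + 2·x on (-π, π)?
b_8 = (1/π) ∫_{-π}^{π} f(x)·sin(8x) dx.
Evaluate the integral (use parity and integration by parts as needed): b_8 = -1/2.

Final answer: -1/2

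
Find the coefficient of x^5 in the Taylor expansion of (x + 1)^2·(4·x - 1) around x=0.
Expand to order 5: (x + 1)^2·(4·x - 1) = 4·x^3 + 7·x^2 + 2·x - 1 + O(x^6).
The coefficient of x^5 is 0.

Final answer: 0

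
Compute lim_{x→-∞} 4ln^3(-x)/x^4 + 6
The quotient is an ∞/∞ indeterminate form as x → -∞.
Compare growth rates of the dominant terms (exponentials ≫ polynomials ≫ logarithms), or apply L'Hôpital's rule; the quotient → 0.
Adding the constant: 0 + 6 = 6. Limit = 6.

Final answer: 6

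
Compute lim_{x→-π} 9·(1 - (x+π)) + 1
Direct substitution at x = -π gives 10.

Final answer: 10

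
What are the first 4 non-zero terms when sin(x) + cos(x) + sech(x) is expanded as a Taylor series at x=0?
-x^3/6 - x^2 + x + 2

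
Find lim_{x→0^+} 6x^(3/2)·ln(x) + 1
The product is a 0·∞ indeterminate form at x → 0⁺.
Rewrite the product as 6·ln(x) / x^(-3/2) and apply L'Hôpital, or use the standard hierarchy x^(-3/2) ≫ |ln x| as x → 0⁺.
The indeterminate product → 0, so the limit = 1.

Final answer: 1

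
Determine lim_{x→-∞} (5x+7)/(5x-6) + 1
Evaluate the dominant behaviour as x → -∞; each term tends to a finite value or vanishes.
Limit = 2.

Final answer: 2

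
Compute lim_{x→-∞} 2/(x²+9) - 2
Evaluate the dominant behaviour as x → -∞; each term tends to a finite value or vanishes.
Limit = -2.

Final answer: -2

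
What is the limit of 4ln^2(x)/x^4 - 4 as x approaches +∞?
The quotient is an ∞/∞ indeterminate form as x → +∞.
The polynomial denominator x^4 dominates the logarithmic numerator (any positive power of x ≫ ln^2(x) as x → ∞), so the quotient → 0.
Adding the constant: 0 - 4 = -4. Limit = -4.

Final answer: -4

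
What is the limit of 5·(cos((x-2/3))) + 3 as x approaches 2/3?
Direct substitution at x = 2/3 gives 8.

Final answer: 8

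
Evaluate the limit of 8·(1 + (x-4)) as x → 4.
Direct substitution at x = 4 gives 8.

Final answer: 8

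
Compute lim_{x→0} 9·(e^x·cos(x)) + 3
Direct substitution at x = 0 gives 12.

Final answer: 12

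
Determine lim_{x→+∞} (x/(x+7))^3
As x → +∞: x/(x+7) = 1/(1 + 7/x) → 1, and the 3rd power of a limit-1 base also → 1.
Limit = 1.

Final answer: 1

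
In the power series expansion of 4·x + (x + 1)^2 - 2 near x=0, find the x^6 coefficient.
Expand to order 6: 4·x + (x + 1)^2 - 2 = x^2 + 6·x - 1 + O(x^7).
The coefficient of x^6 is 0.

Final answer: 0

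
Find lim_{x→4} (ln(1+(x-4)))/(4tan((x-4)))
Both numerator and denominator → 0 as x → 4; this is a 0/0 indeterminate form.
Expand each to leading order near x = 4: numerator ~ (x - 4), denominator ~ 4·(x - 4).
The limit of the ratio is 1/4.

Final answer: 1/4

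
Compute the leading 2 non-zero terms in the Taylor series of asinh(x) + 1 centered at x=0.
x + 1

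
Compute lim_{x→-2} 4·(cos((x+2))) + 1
Direct substitution at x = -2 gives 5.

Final answer: 5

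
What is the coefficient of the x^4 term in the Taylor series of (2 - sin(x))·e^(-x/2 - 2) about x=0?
Expand to order 4: (2 - sin(x))·e^(-x/2 - 2) = -11·x^4·e^(-2)/192 + 3·x^2·e^(-2)/4 - 2·x·e^(-2) + 2·e^(-2) + O(x^5).
The coefficient of x^4 is -11·e^(-2)/192.

Final answer: -11·e^(-2)/192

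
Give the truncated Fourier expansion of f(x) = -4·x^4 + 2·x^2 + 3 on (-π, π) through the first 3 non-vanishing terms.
(-200 + 32·π^2)·cos(x) + (14 - 8·π^2)·cos(2·x) - 4·π^4/5 + 3 + 2·π^2/3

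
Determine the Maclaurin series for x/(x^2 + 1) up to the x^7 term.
-x^7 + x^5 - x^3 + x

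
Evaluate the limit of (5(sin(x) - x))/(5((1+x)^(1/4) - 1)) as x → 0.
Both numerator and denominator → 0 as x → 0; this is a 0/0 indeterminate form.
Expand each to leading order near x = 0: numerator ~ -5·x^3/6, denominator ~ 5·x/4.
The limit of the ratio is 0.

Final answer: 0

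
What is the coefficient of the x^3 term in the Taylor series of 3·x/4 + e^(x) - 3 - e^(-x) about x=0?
Expand to order 3: 3·x/4 + e^(x) - 3 - e^(-x) = x^3/3 + 11·x/4 - 3 + O(x^4).
The coefficient of x^3 is 1/3.

Final answer: 1/3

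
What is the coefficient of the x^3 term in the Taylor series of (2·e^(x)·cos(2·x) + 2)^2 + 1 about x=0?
Expand to order 3: (2·e^(x)·cos(2·x) + 2)^2 + 1 = -124·x^3/3 - 20·x^2 + 16·x + 17 + O(x^4).
The coefficient of x^3 is -124/3.

Final answer: -124/3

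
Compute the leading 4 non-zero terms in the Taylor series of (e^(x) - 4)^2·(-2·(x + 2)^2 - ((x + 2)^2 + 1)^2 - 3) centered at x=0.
192·x^3 + 108·x^2 - 216·x - 324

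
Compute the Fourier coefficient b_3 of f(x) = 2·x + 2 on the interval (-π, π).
b_3 = (1/π) ∫_{-π}^{π} f(x)·sin(3x) dx.
Evaluate the integral (use parity and integration by parts as needed): b_3 = 4/3.

Final answer: 4/3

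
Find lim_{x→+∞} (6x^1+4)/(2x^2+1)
This is an ∞/∞ indeterminate form as x → +∞.
Divide numerator and denominator by x^2 and let the lower-order terms vanish; the numerator's degree 1 is below the denominator's degree 2, so the quotient → 0.
Limit = 0.

Final answer: 0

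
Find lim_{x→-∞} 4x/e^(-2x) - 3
The quotient is an ∞/∞ indeterminate form as x → -∞.
Compare growth rates of the dominant terms (exponentials ≫ polynomials ≫ logarithms), or apply L'Hôpital's rule; the quotient → 0.
Adding the constant: 0 - 3 = -3. Limit = -3.

Final answer: -3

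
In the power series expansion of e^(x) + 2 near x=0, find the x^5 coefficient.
Expand to order 5: e^(x) + 2 = x^5/120 + x^4/24 + x^3/6 + x^2/2 + x + 3 + O(x^6).
The coefficient of x^5 is 1/120.

Final answer: 1/120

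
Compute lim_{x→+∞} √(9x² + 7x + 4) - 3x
As x → +∞: multiply by the conjugate to get (7x+4)/(√(9x²+7x+4)+3x); the denominator ~ 6x, so the limit is 7/6.
Limit = 7/6.

Final answer: 7/6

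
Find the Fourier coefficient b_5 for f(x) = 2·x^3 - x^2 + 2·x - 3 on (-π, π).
b_5 = (1/π) ∫_{-π}^{π} f(x)·sin(5x) dx.
Evaluate the integral (use parity and integration by parts as needed): b_5 = 76/125 + 4·π^2/5.

Final answer: 76/125 + 4·π^2/5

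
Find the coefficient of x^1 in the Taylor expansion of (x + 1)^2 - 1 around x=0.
Expand to order 1: (x + 1)^2 - 1 = 2·x + O(x^2).
The coefficient of x^1 is 2.

Final answer: 2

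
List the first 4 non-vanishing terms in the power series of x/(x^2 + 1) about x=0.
-x^7 + x^5 - x^3 + x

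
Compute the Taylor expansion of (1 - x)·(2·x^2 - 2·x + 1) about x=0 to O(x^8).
-2·x^3 + 4·x^2 - 3·x + 1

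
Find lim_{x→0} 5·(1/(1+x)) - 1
Direct substitution at x = 0 gives 4.

Final answer: 4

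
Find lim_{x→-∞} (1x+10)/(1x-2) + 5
Evaluate the dominant behaviour as x → -∞; each term tends to a finite value or vanishes.
Limit = 6.

Final answer: 6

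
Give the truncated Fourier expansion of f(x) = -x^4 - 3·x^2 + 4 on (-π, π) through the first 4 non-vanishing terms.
(-36 + 8·π^2)·cos(x) - 2·π^2·cos(2·x) + (20/27 + 8·π^2/9)·cos(3·x) - π^4/5 - π^2 + 4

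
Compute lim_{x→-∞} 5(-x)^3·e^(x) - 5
The product is a 0·∞ indeterminate form at x → -∞.
Rewrite the product as 5(-x)^3 / e^(-x) (an ∞/∞ form) and apply L'Hôpital, or use the standard hierarchy e^(|x|) ≫ |(-x)^3| as x → -∞.
The indeterminate product → 0, so the limit = -5.

Final answer: -5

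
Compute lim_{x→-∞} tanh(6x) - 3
Evaluate the dominant behaviour as x → -∞; each term tends to a finite value or vanishes.
Limit = -4.

Final answer: -4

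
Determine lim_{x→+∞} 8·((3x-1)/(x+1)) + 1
Evaluate the dominant behaviour as x → +∞; each term tends to a finite value or vanishes.
Limit = 25.

Final answer: 25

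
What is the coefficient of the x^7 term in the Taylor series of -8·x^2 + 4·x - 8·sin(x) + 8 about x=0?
Expand to order 7: -8·x^2 + 4·x - 8·sin(x) + 8 = x^7/630 - x^5/15 + 4·x^3/3 - 8·x^2 - 4·x + 8 + O(x^8).
The coefficient of x^7 is 1/630.

Final answer: 1/630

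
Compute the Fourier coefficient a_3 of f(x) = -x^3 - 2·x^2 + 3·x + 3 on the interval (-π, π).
a_3 = (1/π) ∫_{-π}^{π} f(x)·cos(3x) dx.
Evaluate the integral (use parity and integration by parts as needed): a_3 = 8/9.

Final answer: 8/9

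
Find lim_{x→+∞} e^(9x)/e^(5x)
This is an ∞/∞ indeterminate form as x → +∞.
Rewrite e^(9x)/e^(5x) = e^((9−5)x) = e^(4x); the exponent coefficient is 4 > 0 so e^(4x) → ∞.
Limit = ∞.

Final answer: ∞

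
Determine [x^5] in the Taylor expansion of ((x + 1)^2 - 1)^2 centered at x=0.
Expand to order 5: ((x + 1)^2 - 1)^2 = x^4 + 4·x^3 + 4·x^2 + O(x^6).
The coefficient of x^5 is 0.

Final answer: 0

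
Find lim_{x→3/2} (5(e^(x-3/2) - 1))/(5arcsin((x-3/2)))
Both numerator and denominator → 0 as x → 3/2; this is a 0/0 indeterminate form.
Expand each to leading order near x = 3/2: numerator ~ 5·(x - 3/2), denominator ~ 5·(x - 3/2).
The limit of the ratio is 1.

Final answer: 1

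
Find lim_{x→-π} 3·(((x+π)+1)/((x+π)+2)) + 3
Direct substitution at x = -π gives 9/2.

Final answer: 9/2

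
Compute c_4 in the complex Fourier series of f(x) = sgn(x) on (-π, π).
Compute the real Fourier coefficients first: a_4 = 0, b_4 = 0.
Then c_4 = (a_4 − i·b_4)/2 = 0.

Final answer: 0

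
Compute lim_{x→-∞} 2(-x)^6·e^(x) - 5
The product is a 0·∞ indeterminate form at x → -∞.
Rewrite the product as 2(-x)^6 / e^(-x) (an ∞/∞ form) and apply L'Hôpital, or use the standard hierarchy e^(|x|) ≫ |(-x)^6| as x → -∞.
The indeterminate product → 0, so the limit = -5.

Final answer: -5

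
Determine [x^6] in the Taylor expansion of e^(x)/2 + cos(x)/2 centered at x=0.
Expand to order 6: e^(x)/2 + cos(x)/2 = x^5/240 + x^4/24 + x^3/12 + x/2 + 1 + O(x^7).
The coefficient of x^6 is 0.

Final answer: 0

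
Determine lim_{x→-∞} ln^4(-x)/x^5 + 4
The quotient is an ∞/∞ indeterminate form as x → -∞.
Compare growth rates of the dominant terms (exponentials ≫ polynomials ≫ logarithms), or apply L'Hôpital's rule; the quotient → 0.
Adding the constant: 0 + 4 = 4. Limit = 4.

Final answer: 4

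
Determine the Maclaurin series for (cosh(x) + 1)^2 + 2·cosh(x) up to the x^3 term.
3·x^2 + 6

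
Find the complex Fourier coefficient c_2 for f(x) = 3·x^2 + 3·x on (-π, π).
Compute the real Fourier coefficients first: a_2 = 3, b_2 = -3.
Then c_2 = (a_2 − i·b_2)/2 = 3/2 + 3·i/2.

Final answer: 3/2 + 3·i/2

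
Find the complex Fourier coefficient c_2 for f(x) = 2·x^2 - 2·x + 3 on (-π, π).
Compute the real Fourier coefficients first: a_2 = 2, b_2 = 2.
Then c_2 = (a_2 − i·b_2)/2 = 1 - i.

Final answer: 1 - i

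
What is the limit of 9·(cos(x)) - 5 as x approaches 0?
Direct substitution at x = 0 gives 4.

Final answer: 4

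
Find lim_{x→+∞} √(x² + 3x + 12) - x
This is an ∞ − ∞ indeterminate form.
Multiply and divide by the conjugate √(x²+3x + 12) + x; the x² terms cancel, leaving (3x + 12)/(√(x²+3x + 12)+x) → 3/2.
Limit = 3/2.

Final answer: 3/2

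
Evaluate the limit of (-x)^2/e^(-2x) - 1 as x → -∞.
The quotient is an ∞/∞ indeterminate form as x → -∞.
Compare growth rates of the dominant terms (exponentials ≫ polynomials ≫ logarithms), or apply L'Hôpital's rule; the quotient → 0.
Adding the constant: 0 - 1 = -1. Limit = -1.

Final answer: -1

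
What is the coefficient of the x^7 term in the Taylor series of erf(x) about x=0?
Expand to order 7: erf(x) = -x^7/(21·√(π)) + x^5/(5·√(π)) - 2·x^3/(3·√(π)) + 2·x/√(π) + O(x^8).
The coefficient of x^7 is -1/(21·√(π)).

Final answer: -1/(21·√(π))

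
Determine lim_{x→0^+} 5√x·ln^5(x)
This is a 0·∞ indeterminate form at x → 0⁺.
Rewrite the product as 5·ln^5(x) / x^(-1/2) and apply L'Hôpital, or use the standard hierarchy x^(-1/2) ≫ |ln x|^5 as x → 0⁺.
The indeterminate product → 0, so the limit = 0.

Final answer: 0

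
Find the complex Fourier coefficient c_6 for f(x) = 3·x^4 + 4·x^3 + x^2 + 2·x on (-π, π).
Compute the real Fourier coefficients first: a_6 = 2·π^2/3, b_6 = -4·π^2/3 - 4/9.
Then c_6 = (a_6 − i·b_6)/2 = π^2/3 + 2·i/9 + 2·i·π^2/3.

Final answer: π^2/3 + 2·i/9 + 2·i·π^2/3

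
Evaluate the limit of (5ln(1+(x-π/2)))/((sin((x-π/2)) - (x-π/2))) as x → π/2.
Both numerator and denominator → 0 as x → π/2; this is a 0/0 indeterminate form.
Expand each to leading order near x = π/2: numerator ~ 5·(x - π/2), denominator ~ -(x - π/2)^3/6.
The limit of the ratio is -∞.

Final answer: -∞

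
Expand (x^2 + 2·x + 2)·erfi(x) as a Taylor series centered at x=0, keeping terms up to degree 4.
4·x^4/(3·√(π)) + 10·x^3/(3·√(π)) + 4·x^2/√(π) + 4·x/√(π)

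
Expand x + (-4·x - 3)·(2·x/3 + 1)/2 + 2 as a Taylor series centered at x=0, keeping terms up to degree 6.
-4·x^2/3 - 2·x + 1/2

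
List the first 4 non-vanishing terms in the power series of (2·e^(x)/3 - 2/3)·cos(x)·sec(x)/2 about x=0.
x^4/72 + x^3/18 + x^2/6 + x/3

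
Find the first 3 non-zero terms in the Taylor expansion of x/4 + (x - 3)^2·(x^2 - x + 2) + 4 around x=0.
17·x^2 - 83·x/4 + 22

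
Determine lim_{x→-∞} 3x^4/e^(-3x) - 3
The quotient is an ∞/∞ indeterminate form as x → -∞.
Compare growth rates of the dominant terms (exponentials ≫ polynomials ≫ logarithms), or apply L'Hôpital's rule; the quotient → 0.
Adding the constant: 0 - 3 = -3. Limit = -3.

Final answer: -3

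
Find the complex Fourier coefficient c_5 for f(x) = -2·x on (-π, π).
Compute the real Fourier coefficients first: a_5 = 0, b_5 = -4/5.
Then c_5 = (a_5 − i·b_5)/2 = 2·i/5.

Final answer: 2·i/5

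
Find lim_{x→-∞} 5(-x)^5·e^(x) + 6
The product is a 0·∞ indeterminate form at x → -∞.
Rewrite the product as 5(-x)^5 / e^(-x) (an ∞/∞ form) and apply L'Hôpital, or use the standard hierarchy e^(|x|) ≫ |(-x)^5| as x → -∞.
The indeterminate product → 0, so the limit = 6.

Final answer: 6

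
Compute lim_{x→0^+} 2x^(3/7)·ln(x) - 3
The product is a 0·∞ indeterminate form at x → 0⁺.
Rewrite the product as 2·ln(x) / x^(-3/7) and apply L'Hôpital, or use the standard hierarchy x^(-3/7) ≫ |ln x| as x → 0⁺.
The indeterminate product → 0, so the limit = -3.

Final answer: -3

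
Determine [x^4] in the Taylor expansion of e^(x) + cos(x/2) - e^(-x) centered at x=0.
Expand to order 4: e^(x) + cos(x/2) - e^(-x) = x^4/384 + x^3/3 - x^2/8 + 2·x + 1 + O(x^5).
The coefficient of x^4 is 1/384.

Final answer: 1/384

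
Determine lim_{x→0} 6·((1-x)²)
Direct substitution at x = 0 gives 6.

Final answer: 6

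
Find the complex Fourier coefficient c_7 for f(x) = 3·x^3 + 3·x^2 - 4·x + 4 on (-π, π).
Compute the real Fourier coefficients first: a_7 = -12/49, b_7 = -428/343 + 6·π^2/7.
Then c_7 = (a_7 − i·b_7)/2 = -6/49 - 3·i·π^2/7 + 214·i/343.

Final answer: -6/49 - 3·i·π^2/7 + 214·i/343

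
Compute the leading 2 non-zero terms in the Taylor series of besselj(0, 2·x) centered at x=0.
1 - x^2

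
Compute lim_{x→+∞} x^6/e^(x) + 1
The quotient is an ∞/∞ indeterminate form as x → +∞.
The exponential denominator e^(x) dominates the polynomial numerator (e^x ≫ x^6 as x → ∞), so the quotient → 0.
Adding the constant: 0 + 1 = 1. Limit = 1.

Final answer: 1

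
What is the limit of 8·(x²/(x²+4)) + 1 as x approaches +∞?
Evaluate the dominant behaviour as x → +∞; each term tends to a finite value or vanishes.
Limit = 9.

Final answer: 9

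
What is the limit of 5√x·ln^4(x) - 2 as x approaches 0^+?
The product is a 0·∞ indeterminate form at x → 0⁺.
Rewrite the product as 5·ln^4(x) / x^(-1/2) and apply L'Hôpital, or use the standard hierarchy x^(-1/2) ≫ |ln x|^4 as x → 0⁺.
The indeterminate product → 0, so the limit = -2.

Final answer: -2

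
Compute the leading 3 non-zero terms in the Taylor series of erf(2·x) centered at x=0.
32·x^5/(5·√(π)) - 16·x^3/(3·√(π)) + 4·x/√(π)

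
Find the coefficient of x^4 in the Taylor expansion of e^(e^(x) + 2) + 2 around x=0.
Expand to order 4: e^(e^(x) + 2) + 2 = 5·x^4·e^(3)/8 + 5·x^3·e^(3)/6 + x^2·e^(3) + x·e^(3) + 2 + e^(3) + O(x^5).
The coefficient of x^4 is 5·e^(3)/8.

Final answer: 5·e^(3)/8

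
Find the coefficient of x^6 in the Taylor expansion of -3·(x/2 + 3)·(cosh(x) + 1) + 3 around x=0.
Expand to order 6: -3·(x/2 + 3)·(cosh(x) + 1) + 3 = -x^6/80 - x^5/16 - 3·x^4/8 - 3·x^3/4 - 9·x^2/2 - 3·x - 15 + O(x^7).
The coefficient of x^6 is -1/80.

Final answer: -1/80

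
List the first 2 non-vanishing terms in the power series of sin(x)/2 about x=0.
-x^3/12 + x/2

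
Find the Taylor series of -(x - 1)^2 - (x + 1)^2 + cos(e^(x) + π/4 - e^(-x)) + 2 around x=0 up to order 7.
-19·√(2)·x^7/720 + 2·√(2)·x^6/15 + 23·√(2)·x^5/120 + √(2)·x^3/2 + x^2·(-2 - √(2)) - √(2)·x + √(2)/2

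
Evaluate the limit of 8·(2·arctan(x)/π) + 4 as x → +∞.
Evaluate the dominant behaviour as x → +∞; each term tends to a finite value or vanishes.
Limit = 12.

Final answer: 12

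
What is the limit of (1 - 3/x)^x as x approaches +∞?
As x → +∞: this is the defining limit (1 - 3/x)^x → e^(-3).
Limit = e^(-3).

Final answer: e^(-3)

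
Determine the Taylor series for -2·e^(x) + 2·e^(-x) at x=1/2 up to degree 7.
(2 - 2·e)·e^(-1/2) + (-2·e - 2)·e^(-1/2)·(x - 1/2) + (1 - e)·e^(-1/2)·(x - 1/2)^2 + (-e - 1)·e^(-1/2)·(x - 1/2)^3/3 + (1 - e)·e^(-1/2)·(x - 1/2)^4/12 + (-e - 1)·e^(-1/2)·(x - 1/2)^5/60 + (1 - e)·e^(-1/2)·(x - 1/2)^6/360 + (-e - 1)·e^(-1/2)·(x - 1/2)^7/2520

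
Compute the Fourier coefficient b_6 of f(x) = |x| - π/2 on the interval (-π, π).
b_6 = (1/π) ∫_{-π}^{π} f(x)·sin(6x) dx.
Evaluate the integral (use parity and integration by parts as needed): b_6 = 0.

Final answer: 0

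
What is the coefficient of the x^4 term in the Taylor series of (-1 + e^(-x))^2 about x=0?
Expand to order 4: (-1 + e^(-x))^2 = 7·x^4/12 - x^3 + x^2 + O(x^5).
The coefficient of x^4 is 7/12.

Final answer: 7/12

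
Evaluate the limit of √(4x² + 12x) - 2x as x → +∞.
As x → +∞: multiply by the conjugate to get (12x)/(√(4x²+12x)+2x); the denominator ~ 4x, so the limit is 12/4 = 3.
Limit = 3.

Final answer: 3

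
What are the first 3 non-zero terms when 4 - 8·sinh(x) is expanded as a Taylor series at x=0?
-4·x^3/3 - 8·x + 4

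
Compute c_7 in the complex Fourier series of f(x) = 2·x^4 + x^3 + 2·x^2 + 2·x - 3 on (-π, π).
Compute the real Fourier coefficients first: a_7 = -16·π^2/49 - 296/2401, b_7 = 184/343 + 2·π^2/7.
Then c_7 = (a_7 − i·b_7)/2 = -8·π^2/49 - 148/2401 - i·π^2/7 - 92·i/343.

Final answer: -8·π^2/49 - 148/2401 - i·π^2/7 - 92·i/343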